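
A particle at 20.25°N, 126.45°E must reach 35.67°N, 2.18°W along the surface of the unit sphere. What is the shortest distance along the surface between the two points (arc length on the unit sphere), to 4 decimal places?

Let φ₁ = 0.3534 rad, φ₂ = 0.6226 rad, and Δλ = -2.2450 rad.
Haversine: a = sin²(Δφ/2) + cos φ₁ cos φ₂ sin²(Δλ/2) = 0.0180 + (0.9382)(0.8124)(0.8121) = 0.63700.
Central angle c = 2·arcsin(√a) = 1.84834 rad.
On the unit sphere the arc length equals the central angle: 1.8483.

1.8483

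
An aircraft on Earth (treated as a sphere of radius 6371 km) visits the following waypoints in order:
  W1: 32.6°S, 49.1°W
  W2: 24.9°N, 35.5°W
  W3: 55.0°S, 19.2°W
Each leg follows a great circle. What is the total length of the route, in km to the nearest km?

Leg W1→W2: central angle 1.0288 rad, distance 6554.3 km.
Leg W2→W3: central angle 1.4157 rad, distance 9019.6 km.
Total: 6554.3 + 9019.6 ≈ 15574 km.

15574 km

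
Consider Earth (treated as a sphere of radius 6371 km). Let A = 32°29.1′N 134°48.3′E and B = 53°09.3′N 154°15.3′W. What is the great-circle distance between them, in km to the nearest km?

In radians: φ₁ = 0.5670, φ₂ = 0.9277, Δλ = 70.940° = 1.2381 rad.
cos c = sin φ₁ sin φ₂ + cos φ₁ cos φ₂ cos Δλ = (0.5371)(0.8003) + (0.8435)(0.5997)(0.3266) = 0.59498,
so c = arccos(0.59498) = 0.93355 rad.
Distance = R·c = 6371 × 0.9335 ≈ 5948 km.

5948 km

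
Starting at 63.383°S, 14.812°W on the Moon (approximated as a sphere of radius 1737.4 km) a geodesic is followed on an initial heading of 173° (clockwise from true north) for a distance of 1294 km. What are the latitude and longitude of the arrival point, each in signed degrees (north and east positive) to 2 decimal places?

-73.48°, 148.30°

Angular distance δ = d/R = 1294/1737.4 = 0.74479 rad; initial bearing θ = 3.0194 rad.
sin φ₂ = sin φ₁ cos δ + cos φ₁ sin δ cos θ = (-0.8940)(0.7352) + (0.4480)(0.6778)(-0.9925) = -0.9587, so φ₂ = -73.48°.
Δλ = atan2(sin θ sin δ cos φ₁, cos δ − sin φ₁ sin φ₂) = atan2(0.0370, -0.1219) = 163.111°.
λ₂ = -14.812° + 163.111° = 148.30°.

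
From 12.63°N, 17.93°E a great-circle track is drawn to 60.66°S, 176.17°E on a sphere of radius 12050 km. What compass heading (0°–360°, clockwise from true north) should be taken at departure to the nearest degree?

With φ₁ = 0.2204, φ₂ = -1.0587, Δλ = 2.7618 rad, the forward-azimuth formula gives
θ = atan2( sin Δλ cos φ₂ , cos φ₁ sin φ₂ − sin φ₁ cos φ₂ cos Δλ ) = atan2(0.1816, -0.7511) = 166.40°.
So the initial bearing is 166°.

166°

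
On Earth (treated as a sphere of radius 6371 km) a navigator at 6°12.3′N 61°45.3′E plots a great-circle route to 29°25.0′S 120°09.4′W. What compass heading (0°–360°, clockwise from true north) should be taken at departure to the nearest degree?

Δλ = 178.088° = 3.1082 rad.
y = sin Δλ · cos φ₂ = (0.0334)(0.8711) = 0.0291
x = cos φ₁ sin φ₂ − sin φ₁ cos φ₂ cos Δλ = (0.9941)(-0.4912) − (0.1081)(0.8711)(-0.9994) = -0.3942
θ = atan2(y, x) = 175.78°, so the bearing is 176°.

176°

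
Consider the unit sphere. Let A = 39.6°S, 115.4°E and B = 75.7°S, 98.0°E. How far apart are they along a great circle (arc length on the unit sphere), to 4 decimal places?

0.6447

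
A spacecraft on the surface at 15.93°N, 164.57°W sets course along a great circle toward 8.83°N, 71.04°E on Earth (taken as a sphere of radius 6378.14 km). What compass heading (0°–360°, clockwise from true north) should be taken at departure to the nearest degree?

Δλ = -124.390° = -2.1710 rad.
y = sin Δλ · cos φ₂ = (-0.8252)(0.9881) = -0.8154
x = cos φ₁ sin φ₂ − sin φ₁ cos φ₂ cos Δλ = (0.9616)(0.1535) − (0.2745)(0.9881)(-0.5648) = 0.3008
θ = atan2(y, x) = -69.75°; adding 360° gives 290°.

290°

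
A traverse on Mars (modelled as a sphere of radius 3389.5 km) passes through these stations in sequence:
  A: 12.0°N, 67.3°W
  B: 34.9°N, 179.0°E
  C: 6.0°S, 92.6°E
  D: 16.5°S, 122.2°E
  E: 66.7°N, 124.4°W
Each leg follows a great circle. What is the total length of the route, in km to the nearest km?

19957 km

Leg A→B: central angle 1.7757 rad, distance 6018.8 km.
Leg B→C: central angle 1.5794 rad, distance 5353.3 km.
Leg C→D: central angle 0.5379 rad, distance 1823.1 km.
Leg D→E: central angle 1.9949 rad, distance 6761.6 km.
Total: 6018.8 + 5353.3 + 1823.1 + 6761.6 ≈ 19957 km.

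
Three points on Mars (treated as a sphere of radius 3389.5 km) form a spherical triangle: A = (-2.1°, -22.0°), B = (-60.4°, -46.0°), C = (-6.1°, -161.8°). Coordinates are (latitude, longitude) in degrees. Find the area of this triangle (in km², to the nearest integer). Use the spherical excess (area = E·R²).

Side lengths (central angles): a = 1.6925, b = 2.4266, c = 1.0670 rad; semiperimeter s = 2.5930.
By l'Huilier's theorem, tan(E/4) = √[tan(s/2) tan((s−a)/2) tan((s−b)/2) tan((s−c)/2)], giving spherical excess E = 1.4180 rad.
Area = E·R² = 1.4180 × (3389.5)² ≈ 16290950 km².

16290950 km²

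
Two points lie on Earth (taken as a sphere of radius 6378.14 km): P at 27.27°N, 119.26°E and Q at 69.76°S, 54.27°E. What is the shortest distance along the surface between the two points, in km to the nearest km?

With latitudes φ₁ = 27.270°, φ₂ = -69.760° and longitude difference Δλ = -64.990°:
cos c = sin φ₁ sin φ₂ + cos φ₁ cos φ₂ cos Δλ = (0.4582)(-0.9383) + (0.8889)(0.3460)(0.4228) = -0.29989,
so c = arccos(-0.29989) = 1.87537 rad.
Distance = R·c = 6378.14 × 1.8754 ≈ 11961 km.

11961 km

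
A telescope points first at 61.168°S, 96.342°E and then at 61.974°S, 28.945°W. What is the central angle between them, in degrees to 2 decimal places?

50.03°

Let φ₁ = -1.0676 rad, φ₂ = -1.0817 rad, and Δλ = -2.1867 rad.
cos c = sin φ₁ sin φ₂ + cos φ₁ cos φ₂ cos Δλ = (-0.8760)(-0.8827) + (0.4822)(0.4699)(-0.5777) = 0.64241,
so c = arccos(0.64241) = 0.87315 rad.
So the angular separation is 50.03°.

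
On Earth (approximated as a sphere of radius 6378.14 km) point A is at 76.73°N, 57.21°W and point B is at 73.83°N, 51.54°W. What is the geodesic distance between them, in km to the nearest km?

360 km

With latitudes φ₁ = 76.730°, φ₂ = 73.830° and longitude difference Δλ = 5.670°:
cos c = sin φ₁ sin φ₂ + cos φ₁ cos φ₂ cos Δλ = (0.9733)(0.9604) + (0.2295)(0.2785)(0.9951) = 0.99841,
so c = arccos(0.99841) = 0.05646 rad.
Distance = R·c = 6378.14 × 0.0565 ≈ 360 km.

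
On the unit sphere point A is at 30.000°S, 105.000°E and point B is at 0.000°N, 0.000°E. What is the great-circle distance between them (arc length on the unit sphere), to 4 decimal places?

With latitudes φ₁ = -30.000°, φ₂ = 0.000° and longitude difference Δλ = -105.000°:
cos c = sin φ₁ sin φ₂ + cos φ₁ cos φ₂ cos Δλ = (-0.5000)(0.0000) + (0.8660)(1.0000)(-0.2588) = -0.22414,
so c = arccos(-0.22414) = 1.79686 rad.
On the unit sphere the arc length equals the central angle: 1.7969.

1.7969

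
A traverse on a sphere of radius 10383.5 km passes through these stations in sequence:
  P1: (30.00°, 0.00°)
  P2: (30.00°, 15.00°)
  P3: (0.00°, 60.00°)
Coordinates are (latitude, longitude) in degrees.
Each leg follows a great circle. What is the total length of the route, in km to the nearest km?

11820 km

Leg P1→P2: central angle 0.2266 rad, distance 2352.5 km.
Leg P2→P3: central angle 0.9117 rad, distance 9467.0 km.
Total: 2352.5 + 9467.0 ≈ 11820 km.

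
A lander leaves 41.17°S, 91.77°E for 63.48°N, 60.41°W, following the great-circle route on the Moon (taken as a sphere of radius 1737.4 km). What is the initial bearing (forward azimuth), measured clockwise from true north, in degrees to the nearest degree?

Δλ = -152.180° = -2.6560 rad.
y = sin Δλ · cos φ₂ = (-0.4667)(0.4465) = -0.2084
x = cos φ₁ sin φ₂ − sin φ₁ cos φ₂ cos Δλ = (0.7528)(0.8948) − (-0.6583)(0.4465)(-0.8844) = 0.4136
θ = atan2(y, x) = -26.74°; adding 360° gives 333°.

333°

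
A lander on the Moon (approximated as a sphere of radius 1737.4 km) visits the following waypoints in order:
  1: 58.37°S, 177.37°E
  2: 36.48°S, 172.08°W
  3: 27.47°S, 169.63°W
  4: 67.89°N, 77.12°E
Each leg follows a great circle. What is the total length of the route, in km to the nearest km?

4737 km

Leg 1→2: central angle 0.4007 rad, distance 696.2 km.
Leg 2→3: central angle 0.1614 rad, distance 280.4 km.
Leg 3→4: central angle 2.1642 rad, distance 3760.1 km.
Total: 696.2 + 280.4 + 3760.1 ≈ 4737 km.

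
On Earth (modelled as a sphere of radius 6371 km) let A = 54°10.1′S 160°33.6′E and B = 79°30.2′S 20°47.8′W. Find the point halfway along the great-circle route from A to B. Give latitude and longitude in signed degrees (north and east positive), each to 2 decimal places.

-77.33°, 161.17°

Central angle δ = 0.8085 rad. Interpolating on the sphere with fraction f = 0.5:
P = [sin((1−f)δ)·A + sin(fδ)·B] / sin δ = 0.5438·A + 0.5438·B in Cartesian coordinates,
giving P = (-0.2076, 0.0708, -0.9757), i.e. latitude -77.33°, longitude 161.17°.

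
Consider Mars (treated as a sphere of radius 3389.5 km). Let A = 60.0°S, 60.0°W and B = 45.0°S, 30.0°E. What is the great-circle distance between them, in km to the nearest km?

3090 km

With latitudes φ₁ = -60.000°, φ₂ = -45.000° and longitude difference Δλ = 90.000°:
cos c = sin φ₁ sin φ₂ + cos φ₁ cos φ₂ cos Δλ = (-0.8660)(-0.7071) + (0.5000)(0.7071)(0.0000) = 0.61237,
so c = arccos(0.61237) = 0.91174 rad.
Distance = R·c = 3389.5 × 0.9117 ≈ 3090 km.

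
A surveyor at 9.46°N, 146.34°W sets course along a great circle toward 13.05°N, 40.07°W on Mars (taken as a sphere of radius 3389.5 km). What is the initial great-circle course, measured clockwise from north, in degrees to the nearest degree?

74°

Δλ = 106.270° = 1.8548 rad.
y = sin Δλ · cos φ₂ = (0.9600)(0.9742) = 0.9352
x = cos φ₁ sin φ₂ − sin φ₁ cos φ₂ cos Δλ = (0.9864)(0.2258) − (0.1644)(0.9742)(-0.2802) = 0.2676
θ = atan2(y, x) = 74.03°, so the bearing is 74°.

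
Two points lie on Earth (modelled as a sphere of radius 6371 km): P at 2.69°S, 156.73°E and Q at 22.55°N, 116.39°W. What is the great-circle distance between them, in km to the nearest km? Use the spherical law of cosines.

In radians: φ₁ = -0.0469, φ₂ = 0.3936, Δλ = 86.880° = 1.5163 rad.
cos c = sin φ₁ sin φ₂ + cos φ₁ cos φ₂ cos Δλ = (-0.0469)(0.3835) + (0.9989)(0.9235)(0.0544) = 0.03221,
so c = arccos(0.03221) = 1.53858 rad.
Distance = R·c = 6371 × 1.5386 ≈ 9802 km.

9802 km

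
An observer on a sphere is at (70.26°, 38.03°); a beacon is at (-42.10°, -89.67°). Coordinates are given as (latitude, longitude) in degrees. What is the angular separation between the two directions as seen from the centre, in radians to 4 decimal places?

2.4723 rad

In radians: φ₁ = 1.2263, φ₂ = -0.7348, Δλ = -127.700° = -2.2288 rad.
cos c = sin φ₁ sin φ₂ + cos φ₁ cos φ₂ cos Δλ = (0.9412)(-0.6704) + (0.3378)(0.7420)(-0.6115) = -0.78428,
so c = arccos(-0.78428) = 2.47233 rad.
So the angular separation is 2.4723 rad.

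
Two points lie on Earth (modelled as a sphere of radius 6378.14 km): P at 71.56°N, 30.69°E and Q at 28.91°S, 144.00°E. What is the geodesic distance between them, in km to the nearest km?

13873 km

In radians: φ₁ = 1.2490, φ₂ = -0.5046, Δλ = 113.310° = 1.9776 rad.
cos c = sin φ₁ sin φ₂ + cos φ₁ cos φ₂ cos Δλ = (0.9487)(-0.4834) + (0.3163)(0.8754)(-0.3957) = -0.56818,
so c = arccos(-0.56818) = 2.17509 rad.
Distance = R·c = 6378.14 × 2.1751 ≈ 13873 km.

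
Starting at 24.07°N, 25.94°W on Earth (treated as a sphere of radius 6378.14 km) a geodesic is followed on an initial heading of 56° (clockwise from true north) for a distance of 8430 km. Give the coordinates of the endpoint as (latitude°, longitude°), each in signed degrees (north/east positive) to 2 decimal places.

36.54°, 63.77°

Angular distance δ = d/R = 8430/6378.14 = 1.32170 rad; initial bearing θ = 0.9774 rad.
sin φ₂ = sin φ₁ cos δ + cos φ₁ sin δ cos θ = (0.4079)(0.2465) + (0.9130)(0.9691)(0.5592) = 0.5954, so φ₂ = 36.54°.
Δλ = atan2(sin θ sin δ cos φ₁, cos δ − sin φ₁ sin φ₂) = atan2(0.7336, 0.0037) = 89.710°.
λ₂ = -25.940° + 89.710° = 63.77°.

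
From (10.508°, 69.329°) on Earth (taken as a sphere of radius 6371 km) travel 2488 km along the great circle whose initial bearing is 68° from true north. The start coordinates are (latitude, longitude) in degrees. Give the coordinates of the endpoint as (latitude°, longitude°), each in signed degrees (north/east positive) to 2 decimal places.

17.99°, 91.11°

Angular distance δ = d/R = 2488/6371 = 0.39052 rad; initial bearing θ = 1.1868 rad.
sin φ₂ = sin φ₁ cos δ + cos φ₁ sin δ cos θ = (0.1824)(0.9247) + (0.9832)(0.3807)(0.3746) = 0.3089, so φ₂ = 17.99°.
Δλ = atan2(sin θ sin δ cos φ₁, cos δ − sin φ₁ sin φ₂) = atan2(0.3470, 0.8684) = 21.783°.
λ₂ = 69.329° + 21.783° = 91.11°.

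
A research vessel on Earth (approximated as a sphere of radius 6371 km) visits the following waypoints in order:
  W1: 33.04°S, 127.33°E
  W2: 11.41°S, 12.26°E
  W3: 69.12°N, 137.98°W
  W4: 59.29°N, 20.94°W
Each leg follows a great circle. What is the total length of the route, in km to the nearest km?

Leg W1→W2: central angle 1.8135 rad, distance 11553.8 km.
Leg W2→W3: central angle 2.0807 rad, distance 13256.4 km.
Leg W3→W4: central angle 0.7662 rad, distance 4881.4 km.
Total: 11553.8 + 13256.4 + 4881.4 ≈ 29692 km.

29692 km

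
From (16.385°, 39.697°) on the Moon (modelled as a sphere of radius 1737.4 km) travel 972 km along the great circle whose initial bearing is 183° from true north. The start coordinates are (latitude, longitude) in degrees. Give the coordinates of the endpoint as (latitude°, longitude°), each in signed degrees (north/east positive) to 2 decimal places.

Angular distance δ = d/R = 972/1737.4 = 0.55946 rad; initial bearing θ = 3.1940 rad.
sin φ₂ = sin φ₁ cos δ + cos φ₁ sin δ cos θ = (0.2821)(0.8475) + (0.9594)(0.5307)(-0.9986) = -0.2694, so φ₂ = -15.63°.
Δλ = atan2(sin θ sin δ cos φ₁, cos δ − sin φ₁ sin φ₂) = atan2(-0.0266, 0.9235) = -1.653°.
λ₂ = 39.697° − 1.653° = 38.04°.

-15.63°, 38.04°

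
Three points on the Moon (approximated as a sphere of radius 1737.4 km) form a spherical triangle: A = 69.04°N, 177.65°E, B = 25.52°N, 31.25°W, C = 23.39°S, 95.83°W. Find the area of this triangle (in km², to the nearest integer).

4573302 km²

Side lengths (central angles): a = 1.3852, b = 1.9292, c = 1.4508 rad; semiperimeter s = 2.3826.
By l'Huilier's theorem, tan(E/4) = √[tan(s/2) tan((s−a)/2) tan((s−b)/2) tan((s−c)/2)], giving spherical excess E = 1.5151 rad.
Area = E·R² = 1.5151 × (1737.4)² ≈ 4573302 km².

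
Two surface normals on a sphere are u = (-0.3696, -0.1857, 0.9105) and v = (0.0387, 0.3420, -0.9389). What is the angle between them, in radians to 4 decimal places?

u·v = -0.9327; |u| = 1.0000, |v| = 1.0000.
cos θ = (u·v)/(|u||v|) = -0.9326, so θ = 2.7725 rad.

2.7725 rad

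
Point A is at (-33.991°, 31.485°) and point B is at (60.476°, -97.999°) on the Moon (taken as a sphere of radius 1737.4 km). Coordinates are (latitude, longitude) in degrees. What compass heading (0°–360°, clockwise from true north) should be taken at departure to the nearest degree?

With φ₁ = -0.5933, φ₂ = 1.0555, Δλ = -2.2599 rad, the forward-azimuth formula gives
θ = atan2( sin Δλ cos φ₂ , cos φ₁ sin φ₂ − sin φ₁ cos φ₂ cos Δλ ) = atan2(-0.3803, 0.5463) = -34.85°.
Adding 360° brings this into [0°, 360°): 325°.

325°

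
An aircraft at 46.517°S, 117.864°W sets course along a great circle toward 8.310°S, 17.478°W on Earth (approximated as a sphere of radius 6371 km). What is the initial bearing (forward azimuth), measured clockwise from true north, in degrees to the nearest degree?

103°

With φ₁ = -0.8119, φ₂ = -0.1450, Δλ = 1.7521 rad, the forward-azimuth formula gives
θ = atan2( sin Δλ cos φ₂ , cos φ₁ sin φ₂ − sin φ₁ cos φ₂ cos Δλ ) = atan2(0.9733, -0.2289) = 103.23°.
So the initial bearing is 103°.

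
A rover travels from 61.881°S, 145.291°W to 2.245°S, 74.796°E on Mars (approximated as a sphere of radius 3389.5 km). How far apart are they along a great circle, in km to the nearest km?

6449 km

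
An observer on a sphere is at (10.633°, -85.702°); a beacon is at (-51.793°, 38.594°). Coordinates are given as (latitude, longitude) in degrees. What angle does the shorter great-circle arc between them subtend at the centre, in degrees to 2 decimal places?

Let φ₁ = 0.1856 rad, φ₂ = -0.9040 rad, and Δλ = 2.1694 rad.
cos c = sin φ₁ sin φ₂ + cos φ₁ cos φ₂ cos Δλ = (0.1845)(-0.7858) + (0.9828)(0.6185)(-0.5635) = -0.48751,
so c = arccos(-0.48751) = 2.08004 rad.
So the angular separation is 119.18°.

119.18°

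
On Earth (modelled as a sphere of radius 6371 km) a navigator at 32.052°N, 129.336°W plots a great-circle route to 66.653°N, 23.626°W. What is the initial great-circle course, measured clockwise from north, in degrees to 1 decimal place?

With φ₁ = 0.5594, φ₂ = 1.1633, Δλ = 1.8450 rad, the forward-azimuth formula gives
θ = atan2( sin Δλ cos φ₂ , cos φ₁ sin φ₂ − sin φ₁ cos φ₂ cos Δλ ) = atan2(0.3815, 0.8351) = 24.55°.
So the initial bearing is 24.6°.

24.6°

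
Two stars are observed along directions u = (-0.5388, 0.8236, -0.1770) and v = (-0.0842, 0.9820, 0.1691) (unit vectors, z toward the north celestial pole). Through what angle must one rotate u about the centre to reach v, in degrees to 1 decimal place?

34.5°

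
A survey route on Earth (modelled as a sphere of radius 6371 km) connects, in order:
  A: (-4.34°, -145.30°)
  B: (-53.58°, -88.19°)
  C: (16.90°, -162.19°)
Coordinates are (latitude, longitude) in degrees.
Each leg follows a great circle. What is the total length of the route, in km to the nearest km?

18009 km

Leg A→B: central angle 1.1784 rad, distance 7507.8 km.
Leg B→C: central angle 1.6482 rad, distance 10500.8 km.
Total: 7507.8 + 10500.8 ≈ 18009 km.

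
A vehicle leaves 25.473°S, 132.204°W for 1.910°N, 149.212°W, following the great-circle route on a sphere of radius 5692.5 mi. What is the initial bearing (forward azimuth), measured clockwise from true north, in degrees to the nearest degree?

326°

Δλ = -17.008° = -0.2968 rad.
y = sin Δλ · cos φ₂ = (-0.2925)(0.9994) = -0.2923
x = cos φ₁ sin φ₂ − sin φ₁ cos φ₂ cos Δλ = (0.9028)(0.0333) − (-0.4301)(0.9994)(0.9563) = 0.4411
θ = atan2(y, x) = -33.53°; adding 360° gives 326°.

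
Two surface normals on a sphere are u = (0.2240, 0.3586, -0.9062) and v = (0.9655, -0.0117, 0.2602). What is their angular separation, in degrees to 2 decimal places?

91.36°

u·v = -0.0237; |u| = 1.0000, |v| = 1.0000.
cos θ = (u·v)/(|u||v|) = -0.0237, so θ = 91.36°.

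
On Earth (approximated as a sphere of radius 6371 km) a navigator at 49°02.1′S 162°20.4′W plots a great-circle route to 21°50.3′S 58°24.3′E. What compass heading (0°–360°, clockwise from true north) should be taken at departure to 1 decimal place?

218.0°

With φ₁ = -0.8558, φ₂ = -0.3812, Δλ = -2.4305 rad, the forward-azimuth formula gives
θ = atan2( sin Δλ cos φ₂ , cos φ₁ sin φ₂ − sin φ₁ cos φ₂ cos Δλ ) = atan2(-0.6059, -0.7749) = -141.98°.
Adding 360° brings this into [0°, 360°): 218.0°.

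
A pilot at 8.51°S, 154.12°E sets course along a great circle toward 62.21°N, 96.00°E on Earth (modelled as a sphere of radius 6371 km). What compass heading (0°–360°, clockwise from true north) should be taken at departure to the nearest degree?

Δλ = -58.120° = -1.0144 rad.
y = sin Δλ · cos φ₂ = (-0.8492)(0.4662) = -0.3959
x = cos φ₁ sin φ₂ − sin φ₁ cos φ₂ cos Δλ = (0.9890)(0.8847) − (-0.1480)(0.4662)(0.5281) = 0.9114
θ = atan2(y, x) = -23.48°; adding 360° gives 337°.

337°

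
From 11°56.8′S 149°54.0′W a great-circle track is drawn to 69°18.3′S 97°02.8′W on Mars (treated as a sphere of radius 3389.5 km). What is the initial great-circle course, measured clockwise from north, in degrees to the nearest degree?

Δλ = 52.853° = 0.9225 rad.
y = sin Δλ · cos φ₂ = (0.7971)(0.3534) = 0.2817
x = cos φ₁ sin φ₂ − sin φ₁ cos φ₂ cos Δλ = (0.9783)(-0.9355) − (-0.2070)(0.3534)(0.6039) = -0.8710
θ = atan2(y, x) = 162.08°, so the bearing is 162°.

162°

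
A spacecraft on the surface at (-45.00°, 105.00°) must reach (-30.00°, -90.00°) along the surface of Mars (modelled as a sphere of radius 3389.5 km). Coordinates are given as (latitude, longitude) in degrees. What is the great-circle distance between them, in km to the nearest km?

6139 km

In radians: φ₁ = -0.7854, φ₂ = -0.5236, Δλ = 165.000° = 2.8798 rad.
cos c = sin φ₁ sin φ₂ + cos φ₁ cos φ₂ cos Δλ = (-0.7071)(-0.5000) + (0.7071)(0.8660)(-0.9659) = -0.23795,
so c = arccos(-0.23795) = 1.81105 rad.
Distance = R·c = 3389.5 × 1.8111 ≈ 6139 km.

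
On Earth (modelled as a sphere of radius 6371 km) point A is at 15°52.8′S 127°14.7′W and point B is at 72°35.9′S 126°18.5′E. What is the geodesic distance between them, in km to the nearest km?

8857 km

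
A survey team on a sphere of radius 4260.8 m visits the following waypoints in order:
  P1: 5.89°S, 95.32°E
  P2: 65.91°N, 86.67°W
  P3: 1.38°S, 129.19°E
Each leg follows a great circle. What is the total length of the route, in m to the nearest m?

17150 m

Leg P1→P2: central angle 2.0938 rad, distance 8921.1 m.
Leg P2→P3: central angle 1.9312 rad, distance 8228.6 m.
Total: 8921.1 + 8228.6 ≈ 17150 m.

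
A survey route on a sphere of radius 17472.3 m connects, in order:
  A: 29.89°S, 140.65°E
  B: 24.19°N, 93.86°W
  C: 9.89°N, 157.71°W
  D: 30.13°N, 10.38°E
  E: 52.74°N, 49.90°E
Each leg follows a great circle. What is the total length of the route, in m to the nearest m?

112424 m

Leg A→B: central angle 2.2961 rad, distance 40117.6 m.
Leg B→C: central angle 1.0855 rad, distance 18967.0 m.
Leg C→D: central angle 2.4151 rad, distance 42196.5 m.
Leg D→E: central angle 0.6377 rad, distance 11142.8 m.
Total: 40117.6 + 18967.0 + 42196.5 + 11142.8 ≈ 112424 m.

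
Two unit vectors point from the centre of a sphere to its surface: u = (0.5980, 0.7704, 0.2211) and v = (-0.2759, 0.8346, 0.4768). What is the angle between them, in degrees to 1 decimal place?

54.3°

u·v = 0.5834; |u| = 1.0000, |v| = 1.0000.
cos θ = (u·v)/(|u||v|) = 0.5834, so θ = 54.3°.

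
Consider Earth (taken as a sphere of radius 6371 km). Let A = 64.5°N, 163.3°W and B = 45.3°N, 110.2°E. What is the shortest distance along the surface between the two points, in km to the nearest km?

Let φ₁ = 1.1257 rad, φ₂ = 0.7906 rad, and Δλ = -1.5097 rad.
cos c = sin φ₁ sin φ₂ + cos φ₁ cos φ₂ cos Δλ = (0.9026)(0.7108) + (0.4305)(0.7034)(0.0610) = 0.66004,
so c = arccos(0.66004) = 0.84992 rad.
Distance = R·c = 6371 × 0.8499 ≈ 5415 km.

5415 km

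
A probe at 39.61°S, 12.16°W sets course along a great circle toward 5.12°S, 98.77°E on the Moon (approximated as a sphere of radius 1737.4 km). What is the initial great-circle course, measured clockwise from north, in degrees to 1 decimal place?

Δλ = 110.930° = 1.9361 rad.
y = sin Δλ · cos φ₂ = (0.9340)(0.9960) = 0.9303
x = cos φ₁ sin φ₂ − sin φ₁ cos φ₂ cos Δλ = (0.7704)(-0.0892) − (-0.6376)(0.9960)(-0.3572) = -0.2956
θ = atan2(y, x) = 107.63°, so the bearing is 107.6°.

107.6°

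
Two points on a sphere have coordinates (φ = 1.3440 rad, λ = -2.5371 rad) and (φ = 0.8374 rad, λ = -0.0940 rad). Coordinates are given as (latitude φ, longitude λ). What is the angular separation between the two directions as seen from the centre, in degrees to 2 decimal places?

52.51°

With latitudes φ₁ = 77.006°, φ₂ = 47.979° and longitude difference Δλ = 139.979°:
cos c = sin φ₁ sin φ₂ + cos φ₁ cos φ₂ cos Δλ = (0.9744)(0.7429) + (0.2249)(0.6694)(-0.7658) = 0.60861,
so c = arccos(0.60861) = 0.91649 rad.
So the angular separation is 52.51°.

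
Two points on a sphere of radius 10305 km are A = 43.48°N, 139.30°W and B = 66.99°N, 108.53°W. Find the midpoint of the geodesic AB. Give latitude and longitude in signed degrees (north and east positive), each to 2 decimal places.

56.12°, -128.63°

The central angle between A and B is δ = 0.5011 rad.
With f = 0.5, the slerp weights are sin((1−f)δ)/sin δ = 0.5161 and sin(fδ)/sin δ = 0.5161.
Weighted sum of the unit vectors: (0.5161)·(-0.5501,-0.4732,0.6881) + (0.5161)·(-0.1242,-0.3706,0.9204) = (-0.3480, -0.4355, 0.8302).
Converting back: φ = atan2(z, √(x²+y²)) = 56.12°, λ = atan2(y, x) = -128.63°.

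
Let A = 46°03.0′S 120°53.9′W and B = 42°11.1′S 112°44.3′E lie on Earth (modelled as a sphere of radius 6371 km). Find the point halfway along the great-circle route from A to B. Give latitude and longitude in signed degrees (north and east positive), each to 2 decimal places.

-65.00°, 172.22°

The central angle between A and B is δ = 1.3913 rad.
With f = 0.5, the slerp weights are sin((1−f)δ)/sin δ = 0.6513 and sin(fδ)/sin δ = 0.6513.
Weighted sum of the unit vectors: (0.6513)·(-0.3564,-0.5955,-0.7199) + (0.6513)·(-0.2864,0.6834,-0.6715) = (-0.4187, 0.0572, -0.9063).
Converting back: φ = atan2(z, √(x²+y²)) = -65.00°, λ = atan2(y, x) = 172.22°.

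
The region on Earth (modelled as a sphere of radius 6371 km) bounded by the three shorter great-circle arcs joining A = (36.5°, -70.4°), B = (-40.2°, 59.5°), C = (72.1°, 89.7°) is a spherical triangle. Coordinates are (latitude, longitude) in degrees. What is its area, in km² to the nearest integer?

Side lengths (central angles): a = 1.9947, b = 1.2306, c = 2.4619 rad; semiperimeter s = 2.8436.
By l'Huilier's theorem, tan(E/4) = √[tan(s/2) tan((s−a)/2) tan((s−b)/2) tan((s−c)/2)], giving spherical excess E = 2.6469 rad.
Area = E·R² = 2.6469 × (6371)² ≈ 107437668 km².

107437668 km²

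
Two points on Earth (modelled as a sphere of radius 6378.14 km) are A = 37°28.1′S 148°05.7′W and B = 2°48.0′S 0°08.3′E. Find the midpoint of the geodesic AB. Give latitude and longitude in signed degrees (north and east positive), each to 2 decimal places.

Central angle δ = 2.2709 rad. Interpolating on the sphere with fraction f = 0.5:
P = [sin((1−f)δ)·A + sin(fδ)·B] / sin δ = 1.1856·A + 1.1856·B in Cartesian coordinates,
giving P = (0.3853, -0.4945, -0.7791), i.e. latitude -51.18°, longitude -52.07°.

-51.18°, -52.07°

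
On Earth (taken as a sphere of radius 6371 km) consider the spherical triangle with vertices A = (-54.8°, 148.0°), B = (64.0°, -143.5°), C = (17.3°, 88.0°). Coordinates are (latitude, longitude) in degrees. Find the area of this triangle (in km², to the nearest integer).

Side lengths (central angles): a = 1.5641, b = 1.5386, c = 2.2677 rad; semiperimeter s = 2.6852.
By l'Huilier's theorem, tan(E/4) = √[tan(s/2) tan((s−a)/2) tan((s−b)/2) tan((s−c)/2)], giving spherical excess E = 2.1851 rad.
Area = E·R² = 2.1851 × (6371)² ≈ 88690966 km².

88690966 km²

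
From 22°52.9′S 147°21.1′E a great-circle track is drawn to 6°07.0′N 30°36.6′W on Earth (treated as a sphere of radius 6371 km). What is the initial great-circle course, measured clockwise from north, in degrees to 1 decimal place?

With φ₁ = -0.3994, φ₂ = 0.1068, Δλ = -3.1060 rad, the forward-azimuth formula gives
θ = atan2( sin Δλ cos φ₂ , cos φ₁ sin φ₂ − sin φ₁ cos φ₂ cos Δλ ) = atan2(-0.0354, -0.2882) = -173.00°.
Adding 360° brings this into [0°, 360°): 187.0°.

187.0°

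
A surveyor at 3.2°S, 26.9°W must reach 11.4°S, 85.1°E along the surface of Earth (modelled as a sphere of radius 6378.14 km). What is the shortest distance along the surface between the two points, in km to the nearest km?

Let φ₁ = -0.0559 rad, φ₂ = -0.1990 rad, and Δλ = 1.9548 rad.
cos c = sin φ₁ sin φ₂ + cos φ₁ cos φ₂ cos Δλ = (-0.0558)(-0.1977) + (0.9984)(0.9803)(-0.3746) = -0.35561,
so c = arccos(-0.35561) = 1.93436 rad.
Distance = R·c = 6378.14 × 1.9344 ≈ 12338 km.

12338 km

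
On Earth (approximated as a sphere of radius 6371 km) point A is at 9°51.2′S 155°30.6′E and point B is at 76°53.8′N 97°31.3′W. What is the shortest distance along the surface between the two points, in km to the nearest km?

11498 km

Let φ₁ = -0.1720 rad, φ₂ = 1.3421 rad, and Δλ = 1.8669 rad.
cos c = sin φ₁ sin φ₂ + cos φ₁ cos φ₂ cos Δλ = (-0.1711)(0.9740) + (0.9852)(0.2267)(-0.2918) = -0.23186,
so c = arccos(-0.23186) = 1.80478 rad.
Distance = R·c = 6371 × 1.8048 ≈ 11498 km.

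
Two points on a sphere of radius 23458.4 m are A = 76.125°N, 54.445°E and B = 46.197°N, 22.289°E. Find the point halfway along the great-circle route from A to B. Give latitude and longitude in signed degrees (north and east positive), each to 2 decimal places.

61.89°, 30.40°

The central angle between A and B is δ = 0.5713 rad.
With f = 0.5, the slerp weights are sin((1−f)δ)/sin δ = 0.5211 and sin(fδ)/sin δ = 0.5211.
Weighted sum of the unit vectors: (0.5211)·(0.1394,0.1951,0.9708) + (0.5211)·(0.6405,0.2625,0.7217) = (0.4064, 0.2385, 0.8820).
Converting back: φ = atan2(z, √(x²+y²)) = 61.89°, λ = atan2(y, x) = 30.40°.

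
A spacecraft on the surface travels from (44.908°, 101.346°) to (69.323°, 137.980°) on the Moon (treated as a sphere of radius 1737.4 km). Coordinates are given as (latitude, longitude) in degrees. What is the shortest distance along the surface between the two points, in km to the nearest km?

926 km

With latitudes φ₁ = 44.908°, φ₂ = 69.323° and longitude difference Δλ = 36.634°:
Haversine: a = sin²(Δφ/2) + cos φ₁ cos φ₂ sin²(Δλ/2) = 0.0447 + (0.7082)(0.3531)(0.0988) = 0.06941.
Central angle c = 2·arcsin(√a) = 0.53322 rad.
Distance = R·c = 1737.4 × 0.5332 ≈ 926 km.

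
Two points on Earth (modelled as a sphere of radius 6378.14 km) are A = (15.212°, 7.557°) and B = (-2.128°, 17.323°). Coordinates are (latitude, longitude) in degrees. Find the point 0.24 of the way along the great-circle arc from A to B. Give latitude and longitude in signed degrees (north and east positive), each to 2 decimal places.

11.07°, 9.98°

The central angle between A and B is δ = 0.3465 rad.
With f = 0.24, the slerp weights are sin((1−f)δ)/sin δ = 0.7665 and sin(fδ)/sin δ = 0.2446.
Weighted sum of the unit vectors: (0.7665)·(0.9566,0.1269,0.2624) + (0.2446)·(0.9540,0.2976,-0.0371) = (0.9665, 0.1700, 0.1920).
Converting back: φ = atan2(z, √(x²+y²)) = 11.07°, λ = atan2(y, x) = 9.98°.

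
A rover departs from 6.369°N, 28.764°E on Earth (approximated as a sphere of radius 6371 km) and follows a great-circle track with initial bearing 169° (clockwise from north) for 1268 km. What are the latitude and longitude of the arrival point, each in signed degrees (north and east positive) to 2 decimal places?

Angular distance δ = d/R = 1268/6371 = 0.19903 rad; initial bearing θ = 2.9496 rad.
sin φ₂ = sin φ₁ cos δ + cos φ₁ sin δ cos θ = (0.1109)(0.9803) + (0.9938)(0.1977)(-0.9816) = -0.0841, so φ₂ = -4.83°.
Δλ = atan2(sin θ sin δ cos φ₁, cos δ − sin φ₁ sin φ₂) = atan2(0.0375, 0.9896) = 2.170°.
λ₂ = 28.764° + 2.170° = 30.93°.

-4.83°, 30.93°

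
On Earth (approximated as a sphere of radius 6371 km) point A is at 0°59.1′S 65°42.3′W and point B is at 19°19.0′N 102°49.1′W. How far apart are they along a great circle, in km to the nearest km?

4636 km

In radians: φ₁ = -0.0172, φ₂ = 0.3371, Δλ = -37.113° = -0.6477 rad.
cos c = sin φ₁ sin φ₂ + cos φ₁ cos φ₂ cos Δλ = (-0.0172)(0.3308) + (0.9999)(0.9437)(0.7974) = 0.74675,
so c = arccos(0.74675) = 0.72763 rad.
Distance = R·c = 6371 × 0.7276 ≈ 4636 km.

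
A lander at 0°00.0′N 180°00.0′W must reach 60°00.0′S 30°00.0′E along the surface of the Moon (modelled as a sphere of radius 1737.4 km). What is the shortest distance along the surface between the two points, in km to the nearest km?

Let φ₁ = 0.0000 rad, φ₂ = -1.0472 rad, and Δλ = -2.6180 rad.
cos c = sin φ₁ sin φ₂ + cos φ₁ cos φ₂ cos Δλ = (0.0000)(-0.8660) + (1.0000)(0.5000)(-0.8660) = -0.43301,
so c = arccos(-0.43301) = 2.01863 rad.
Distance = R·c = 1737.4 × 2.0186 ≈ 3507 km.

3507 km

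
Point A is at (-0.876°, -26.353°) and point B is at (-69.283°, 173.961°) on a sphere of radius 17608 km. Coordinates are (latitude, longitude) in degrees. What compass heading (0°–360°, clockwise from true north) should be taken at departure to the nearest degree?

187°

With φ₁ = -0.0153, φ₂ = -1.2092, Δλ = -2.7870 rad, the forward-azimuth formula gives
θ = atan2( sin Δλ cos φ₂ , cos φ₁ sin φ₂ − sin φ₁ cos φ₂ cos Δλ ) = atan2(-0.1228, -0.9403) = -172.56°.
Adding 360° brings this into [0°, 360°): 187°.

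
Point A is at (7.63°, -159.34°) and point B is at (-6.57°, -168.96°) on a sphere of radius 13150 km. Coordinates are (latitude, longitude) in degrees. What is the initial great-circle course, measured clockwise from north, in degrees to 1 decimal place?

214.3°

With φ₁ = 0.1332, φ₂ = -0.1147, Δλ = -0.1679 rad, the forward-azimuth formula gives
θ = atan2( sin Δλ cos φ₂ , cos φ₁ sin φ₂ − sin φ₁ cos φ₂ cos Δλ ) = atan2(-0.1660, -0.2435) = -145.71°.
Adding 360° brings this into [0°, 360°): 214.3°.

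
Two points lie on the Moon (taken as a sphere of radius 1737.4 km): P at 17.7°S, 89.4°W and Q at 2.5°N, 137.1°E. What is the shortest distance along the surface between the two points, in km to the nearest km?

4001 km

With latitudes φ₁ = -17.700°, φ₂ = 2.500° and longitude difference Δλ = -133.500°:
Haversine: a = sin²(Δφ/2) + cos φ₁ cos φ₂ sin²(Δλ/2) = 0.0308 + (0.9527)(0.9990)(0.8442) = 0.83420.
Central angle c = 2·arcsin(√a) = 2.30286 rad.
Distance = R·c = 1737.4 × 2.3029 ≈ 4001 km.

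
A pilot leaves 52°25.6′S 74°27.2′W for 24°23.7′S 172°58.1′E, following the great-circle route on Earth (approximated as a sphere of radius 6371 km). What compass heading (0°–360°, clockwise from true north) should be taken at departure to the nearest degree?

238°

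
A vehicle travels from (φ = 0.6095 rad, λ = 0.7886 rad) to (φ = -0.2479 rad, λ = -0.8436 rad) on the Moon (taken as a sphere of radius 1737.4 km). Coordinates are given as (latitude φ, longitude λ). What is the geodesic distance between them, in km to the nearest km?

Let φ₁ = 0.6095 rad, φ₂ = -0.2479 rad, and Δλ = -1.6322 rad.
Haversine: a = sin²(Δφ/2) + cos φ₁ cos φ₂ sin²(Δλ/2) = 0.1728 + (0.8199)(0.9694)(0.5307) = 0.59462.
Central angle c = 2·arcsin(√a) = 1.76118 rad.
Distance = R·c = 1737.4 × 1.7612 ≈ 3060 km.

3060 km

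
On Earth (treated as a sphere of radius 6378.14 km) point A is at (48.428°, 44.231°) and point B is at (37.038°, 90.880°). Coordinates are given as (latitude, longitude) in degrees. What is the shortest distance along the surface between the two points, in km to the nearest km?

Let φ₁ = 0.8452 rad, φ₂ = 0.6464 rad, and Δλ = 0.8142 rad.
Haversine: a = sin²(Δφ/2) + cos φ₁ cos φ₂ sin²(Δλ/2) = 0.0098 + (0.6636)(0.7982)(0.1568) = 0.09288.
Central angle c = 2·arcsin(√a) = 0.61939 rad.
Distance = R·c = 6378.14 × 0.6194 ≈ 3951 km.

3951 km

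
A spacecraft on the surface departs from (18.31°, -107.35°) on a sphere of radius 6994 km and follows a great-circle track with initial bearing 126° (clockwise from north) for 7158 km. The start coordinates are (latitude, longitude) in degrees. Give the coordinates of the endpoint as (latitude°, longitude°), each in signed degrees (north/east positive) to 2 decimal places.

-18.24°, -60.68°

Angular distance δ = d/R = 7158/6994 = 1.02345 rad; initial bearing θ = 2.1991 rad.
sin φ₂ = sin φ₁ cos δ + cos φ₁ sin δ cos θ = (0.3142)(0.5204) + (0.9494)(0.8539)(-0.5878) = -0.3130, so φ₂ = -18.24°.
Δλ = atan2(sin θ sin δ cos φ₁, cos δ − sin φ₁ sin φ₂) = atan2(0.6558, 0.6188) = 46.667°.
λ₂ = -107.350° + 46.667° = -60.68°.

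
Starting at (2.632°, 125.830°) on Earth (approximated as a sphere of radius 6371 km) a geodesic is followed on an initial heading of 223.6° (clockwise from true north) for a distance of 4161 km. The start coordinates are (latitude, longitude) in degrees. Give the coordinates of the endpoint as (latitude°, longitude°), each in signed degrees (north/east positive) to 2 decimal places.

-23.77°, 98.58°

Angular distance δ = d/R = 4161/6371 = 0.65312 rad; initial bearing θ = 3.9026 rad.
sin φ₂ = sin φ₁ cos δ + cos φ₁ sin δ cos θ = (0.0459)(0.7942) + (0.9989)(0.6077)(-0.7242) = -0.4031, so φ₂ = -23.77°.
Δλ = atan2(sin θ sin δ cos φ₁, cos δ − sin φ₁ sin φ₂) = atan2(-0.4186, 0.8127) = -27.252°.
λ₂ = 125.830° − 27.252° = 98.58°.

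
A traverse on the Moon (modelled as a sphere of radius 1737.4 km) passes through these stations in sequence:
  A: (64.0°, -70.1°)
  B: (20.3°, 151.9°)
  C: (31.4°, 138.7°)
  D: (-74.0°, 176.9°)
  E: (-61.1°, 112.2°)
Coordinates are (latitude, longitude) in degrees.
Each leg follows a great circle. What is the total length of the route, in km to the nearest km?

7288 km

Leg A→B: central angle 1.5645 rad, distance 2718.2 km.
Leg B→C: central angle 0.2833 rad, distance 492.2 km.
Leg C→D: central angle 1.8922 rad, distance 3287.6 km.
Leg D→E: central angle 0.4545 rad, distance 789.7 km.
Total: 2718.2 + 492.2 + 3287.6 + 789.7 ≈ 7288 km.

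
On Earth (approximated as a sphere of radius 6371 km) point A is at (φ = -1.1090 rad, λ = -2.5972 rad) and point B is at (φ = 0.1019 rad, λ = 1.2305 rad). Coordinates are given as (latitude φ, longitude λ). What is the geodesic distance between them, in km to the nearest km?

12868 km

Let φ₁ = -1.1090 rad, φ₂ = 0.1019 rad, and Δλ = -2.4555 rad.
cos c = sin φ₁ sin φ₂ + cos φ₁ cos φ₂ cos Δλ = (-0.8953)(0.1017) + (0.4456)(0.9948)(-0.7737) = -0.43402,
so c = arccos(-0.43402) = 2.01974 rad.
Distance = R·c = 6371 × 2.0197 ≈ 12868 km.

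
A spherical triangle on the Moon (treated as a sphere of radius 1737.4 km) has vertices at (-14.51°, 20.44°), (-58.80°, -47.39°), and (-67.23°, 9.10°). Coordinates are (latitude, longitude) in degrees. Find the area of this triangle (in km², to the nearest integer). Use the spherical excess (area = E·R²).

670019 km²

Side lengths (central angles): a = 0.4524, b = 0.9293, c = 1.1554 rad; semiperimeter s = 1.2686.
By l'Huilier's theorem, tan(E/4) = √[tan(s/2) tan((s−a)/2) tan((s−b)/2) tan((s−c)/2)], giving spherical excess E = 0.2220 rad.
Area = E·R² = 0.2220 × (1737.4)² ≈ 670019 km².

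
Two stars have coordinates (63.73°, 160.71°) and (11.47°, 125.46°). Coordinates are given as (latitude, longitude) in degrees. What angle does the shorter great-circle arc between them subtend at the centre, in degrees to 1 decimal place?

With latitudes φ₁ = 63.730°, φ₂ = 11.470° and longitude difference Δλ = -35.250°:
Haversine: a = sin²(Δφ/2) + cos φ₁ cos φ₂ sin²(Δλ/2) = 0.1940 + (0.4426)(0.9800)(0.0917) = 0.23373.
Central angle c = 2·arcsin(√a) = 1.00919 rad.
So the angular separation is 57.8°.

57.8°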